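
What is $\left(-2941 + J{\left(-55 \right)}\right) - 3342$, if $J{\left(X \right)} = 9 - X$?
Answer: $-6219$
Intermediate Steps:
$\left(-2941 + J{\left(-55 \right)}\right) - 3342 = \left(-2941 + \left(9 - -55\right)\right) - 3342 = \left(-2941 + \left(9 + 55\right)\right) - 3342 = \left(-2941 + 64\right) - 3342 = -2877 - 3342 = -6219$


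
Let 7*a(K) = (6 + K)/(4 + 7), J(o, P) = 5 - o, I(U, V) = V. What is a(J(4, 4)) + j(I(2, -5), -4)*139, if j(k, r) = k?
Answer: -7644/11 ≈ -694.91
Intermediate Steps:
a(K) = 6/77 + K/77 (a(K) = ((6 + K)/(4 + 7))/7 = ((6 + K)/11)/7 = ((6 + K)*(1/11))/7 = (6/11 + K/11)/7 = 6/77 + K/77)
a(J(4, 4)) + j(I(2, -5), -4)*139 = (6/77 + (5 - 1*4)/77) - 5*139 = (6/77 + (5 - 4)/77) - 695 = (6/77 + (1/77)*1) - 695 = (6/77 + 1/77) - 695 = 1/11 - 695 = -7644/11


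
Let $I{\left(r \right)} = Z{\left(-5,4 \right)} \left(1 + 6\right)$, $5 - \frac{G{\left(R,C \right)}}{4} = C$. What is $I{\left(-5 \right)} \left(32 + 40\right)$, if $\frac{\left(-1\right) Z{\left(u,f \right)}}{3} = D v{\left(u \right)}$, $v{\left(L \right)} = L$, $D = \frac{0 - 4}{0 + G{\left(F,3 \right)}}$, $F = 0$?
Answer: $-3780$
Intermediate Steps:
$G{\left(R,C \right)} = 20 - 4 C$
$D = - \frac{1}{2}$ ($D = \frac{0 - 4}{0 + \left(20 - 12\right)} = - \frac{4}{0 + \left(20 - 12\right)} = - \frac{4}{0 + 8} = - \frac{4}{8} = \left(-4\right) \frac{1}{8} = - \frac{1}{2} \approx -0.5$)
$Z{\left(u,f \right)} = \frac{3 u}{2}$ ($Z{\left(u,f \right)} = - 3 \left(- \frac{u}{2}\right) = \frac{3 u}{2}$)
$I{\left(r \right)} = - \frac{105}{2}$ ($I{\left(r \right)} = \frac{3}{2} \left(-5\right) \left(1 + 6\right) = \left(- \frac{15}{2}\right) 7 = - \frac{105}{2}$)
$I{\left(-5 \right)} \left(32 + 40\right) = - \frac{105 \left(32 + 40\right)}{2} = \left(- \frac{105}{2}\right) 72 = -3780$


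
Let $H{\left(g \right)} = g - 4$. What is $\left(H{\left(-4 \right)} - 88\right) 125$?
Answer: $-12000$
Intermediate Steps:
$H{\left(g \right)} = -4 + g$ ($H{\left(g \right)} = g - 4 = -4 + g$)
$\left(H{\left(-4 \right)} - 88\right) 125 = \left(\left(-4 - 4\right) - 88\right) 125 = \left(-8 - 88\right) 125 = \left(-96\right) 125 = -12000$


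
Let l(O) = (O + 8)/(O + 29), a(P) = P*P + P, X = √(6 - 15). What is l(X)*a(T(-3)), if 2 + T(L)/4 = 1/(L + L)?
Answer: 72059/3825 + 2093*I/425 ≈ 18.839 + 4.9247*I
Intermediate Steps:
X = 3*I (X = √(-9) = 3*I ≈ 3.0*I)
T(L) = -8 + 2/L (T(L) = -8 + 4/(L + L) = -8 + 4/((2*L)) = -8 + 4*(1/(2*L)) = -8 + 2/L)
a(P) = P + P² (a(P) = P² + P = P + P²)
l(O) = (8 + O)/(29 + O)
l(X)*a(T(-3)) = ((8 + 3*I)/(29 + 3*I))*((-8 + 2/(-3))*(1 + (-8 + 2/(-3)))) = (((29 - 3*I)/850)*(8 + 3*I))*((-8 + 2*(-⅓))*(1 + (-8 + 2*(-⅓)))) = ((8 + 3*I)*(29 - 3*I)/850)*((-8 - ⅔)*(1 + (-8 - ⅔))) = ((8 + 3*I)*(29 - 3*I)/850)*(-26*(1 - 26/3)/3) = ((8 + 3*I)*(29 - 3*I)/850)*(-26/3*(-23/3)) = ((8 + 3*I)*(29 - 3*I)/850)*(598/9) = 299*(8 + 3*I)*(29 - 3*I)/3825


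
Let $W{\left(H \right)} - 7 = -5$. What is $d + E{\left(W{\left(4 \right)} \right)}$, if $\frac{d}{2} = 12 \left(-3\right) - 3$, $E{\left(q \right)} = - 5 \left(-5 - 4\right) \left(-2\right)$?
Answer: $-168$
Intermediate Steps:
$W{\left(H \right)} = 2$ ($W{\left(H \right)} = 7 - 5 = 2$)
$E{\left(q \right)} = -90$ ($E{\left(q \right)} = - 5 \left(-5 - 4\right) \left(-2\right) = \left(-5\right) \left(-9\right) \left(-2\right) = 45 \left(-2\right) = -90$)
$d = -78$ ($d = 2 \left(12 \left(-3\right) - 3\right) = 2 \left(-36 - 3\right) = 2 \left(-39\right) = -78$)
$d + E{\left(W{\left(4 \right)} \right)} = -78 - 90 = -168$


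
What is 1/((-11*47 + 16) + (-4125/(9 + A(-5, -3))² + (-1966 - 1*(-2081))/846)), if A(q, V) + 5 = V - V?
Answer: -6768/5134723 ≈ -0.0013181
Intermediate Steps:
A(q, V) = -5 (A(q, V) = -5 + (V - V) = -5 + 0 = -5)
1/((-11*47 + 16) + (-4125/(9 + A(-5, -3))² + (-1966 - 1*(-2081))/846)) = 1/((-11*47 + 16) + (-4125/(9 - 5)² + (-1966 - 1*(-2081))/846)) = 1/((-517 + 16) + (-4125/(4²) + (-1966 + 2081)*(1/846))) = 1/(-501 + (-4125/16 + 115*(1/846))) = 1/(-501 + (-4125*1/16 + 115/846)) = 1/(-501 + (-4125/16 + 115/846)) = 1/(-501 - 1743955/6768) = 1/(-5134723/6768) = -6768/5134723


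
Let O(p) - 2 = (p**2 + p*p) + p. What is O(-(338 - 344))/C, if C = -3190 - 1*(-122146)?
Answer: 20/29739 ≈ 0.00067252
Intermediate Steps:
O(p) = 2 + p + 2*p**2 (O(p) = 2 + ((p**2 + p*p) + p) = 2 + ((p**2 + p**2) + p) = 2 + (2*p**2 + p) = 2 + (p + 2*p**2) = 2 + p + 2*p**2)
C = 118956 (C = -3190 + 122146 = 118956)
O(-(338 - 344))/C = (2 - (338 - 344) + 2*(-(338 - 344))**2)/118956 = (2 - 1*(-6) + 2*(-1*(-6))**2)*(1/118956) = (2 + 6 + 2*6**2)*(1/118956) = (2 + 6 + 2*36)*(1/118956) = (2 + 6 + 72)*(1/118956) = 80*(1/118956) = 20/29739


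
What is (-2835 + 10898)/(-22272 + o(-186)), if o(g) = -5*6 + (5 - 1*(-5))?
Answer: -8063/22292 ≈ -0.36170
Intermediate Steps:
o(g) = -20 (o(g) = -30 + (5 + 5) = -30 + 10 = -20)
(-2835 + 10898)/(-22272 + o(-186)) = (-2835 + 10898)/(-22272 - 20) = 8063/(-22292) = 8063*(-1/22292) = -8063/22292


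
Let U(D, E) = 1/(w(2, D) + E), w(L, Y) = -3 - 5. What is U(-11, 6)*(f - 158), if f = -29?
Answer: 187/2 ≈ 93.500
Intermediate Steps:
w(L, Y) = -8
U(D, E) = 1/(-8 + E)
U(-11, 6)*(f - 158) = (-29 - 158)/(-8 + 6) = -187/(-2) = -1/2*(-187) = 187/2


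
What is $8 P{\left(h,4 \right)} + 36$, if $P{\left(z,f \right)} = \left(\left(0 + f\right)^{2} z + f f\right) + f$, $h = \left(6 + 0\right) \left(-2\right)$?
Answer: $-1340$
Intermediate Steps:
$h = -12$ ($h = 6 \left(-2\right) = -12$)
$P{\left(z,f \right)} = f + f^{2} + z f^{2}$ ($P{\left(z,f \right)} = \left(f^{2} z + f^{2}\right) + f = \left(z f^{2} + f^{2}\right) + f = \left(f^{2} + z f^{2}\right) + f = f + f^{2} + z f^{2}$)
$8 P{\left(h,4 \right)} + 36 = 8 \cdot 4 \left(1 + 4 + 4 \left(-12\right)\right) + 36 = 8 \cdot 4 \left(1 + 4 - 48\right) + 36 = 8 \cdot 4 \left(-43\right) + 36 = 8 \left(-172\right) + 36 = -1376 + 36 = -1340$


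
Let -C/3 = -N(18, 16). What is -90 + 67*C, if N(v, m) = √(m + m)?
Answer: -90 + 804*√2 ≈ 1047.0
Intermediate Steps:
N(v, m) = √2*√m (N(v, m) = √(2*m) = √2*√m)
C = 12*√2 (C = -(-3)*√2*√16 = -(-3)*√2*4 = -(-3)*4*√2 = -(-12)*√2 = 12*√2 ≈ 16.971)
-90 + 67*C = -90 + 67*(12*√2) = -90 + 804*√2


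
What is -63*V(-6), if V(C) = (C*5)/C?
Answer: -315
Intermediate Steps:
V(C) = 5 (V(C) = (5*C)/C = 5)
-63*V(-6) = -63*5 = -315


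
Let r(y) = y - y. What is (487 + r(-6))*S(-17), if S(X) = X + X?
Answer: -16558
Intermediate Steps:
S(X) = 2*X
r(y) = 0
(487 + r(-6))*S(-17) = (487 + 0)*(2*(-17)) = 487*(-34) = -16558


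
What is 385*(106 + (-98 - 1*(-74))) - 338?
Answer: 31232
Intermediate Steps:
385*(106 + (-98 - 1*(-74))) - 338 = 385*(106 + (-98 + 74)) - 338 = 385*(106 - 24) - 338 = 385*82 - 338 = 31570 - 338 = 31232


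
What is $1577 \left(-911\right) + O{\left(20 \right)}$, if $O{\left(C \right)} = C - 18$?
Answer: $-1436645$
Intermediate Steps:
$O{\left(C \right)} = -18 + C$
$1577 \left(-911\right) + O{\left(20 \right)} = 1577 \left(-911\right) + \left(-18 + 20\right) = -1436647 + 2 = -1436645$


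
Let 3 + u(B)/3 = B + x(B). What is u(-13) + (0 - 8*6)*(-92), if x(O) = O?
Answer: 4329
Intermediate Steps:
u(B) = -9 + 6*B (u(B) = -9 + 3*(B + B) = -9 + 3*(2*B) = -9 + 6*B)
u(-13) + (0 - 8*6)*(-92) = (-9 + 6*(-13)) + (0 - 8*6)*(-92) = (-9 - 78) + (0 - 48)*(-92) = -87 - 48*(-92) = -87 + 4416 = 4329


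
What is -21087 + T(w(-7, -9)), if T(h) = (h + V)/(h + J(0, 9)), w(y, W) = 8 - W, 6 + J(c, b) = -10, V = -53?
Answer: -21123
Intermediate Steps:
J(c, b) = -16 (J(c, b) = -6 - 10 = -16)
T(h) = (-53 + h)/(-16 + h) (T(h) = (h - 53)/(h - 16) = (-53 + h)/(-16 + h))
-21087 + T(w(-7, -9)) = -21087 + (-53 + (8 - 1*(-9)))/(-16 + (8 - 1*(-9))) = -21087 + (-53 + (8 + 9))/(-16 + (8 + 9)) = -21087 + (-53 + 17)/(-16 + 17) = -21087 - 36/1 = -21087 + 1*(-36) = -21087 - 36 = -21123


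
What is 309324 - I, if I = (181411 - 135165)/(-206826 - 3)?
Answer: 63977219842/206829 ≈ 3.0932e+5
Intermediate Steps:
I = -46246/206829 (I = 46246/(-206829) = 46246*(-1/206829) = -46246/206829 ≈ -0.22360)
309324 - I = 309324 - 1*(-46246/206829) = 309324 + 46246/206829 = 63977219842/206829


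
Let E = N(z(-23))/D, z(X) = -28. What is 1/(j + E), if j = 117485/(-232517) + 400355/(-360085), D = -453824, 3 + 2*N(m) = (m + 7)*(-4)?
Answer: -15198726222182272/24579362271080805 ≈ -0.61835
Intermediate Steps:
N(m) = -31/2 - 2*m (N(m) = -3/2 + ((m + 7)*(-4))/2 = -3/2 + ((7 + m)*(-4))/2 = -3/2 + (-28 - 4*m)/2 = -3/2 + (-14 - 2*m) = -31/2 - 2*m)
j = -27078785952/16745176789 (j = 117485*(-1/232517) + 400355*(-1/360085) = -117485/232517 - 80071/72017 = -27078785952/16745176789 ≈ -1.6171)
E = -81/907648 (E = (-31/2 - 2*(-28))/(-453824) = (-31/2 + 56)*(-1/453824) = (81/2)*(-1/453824) = -81/907648 ≈ -8.9242e-5)
1/(j + E) = 1/(-27078785952/16745176789 - 81/907648) = 1/(-24579362271080805/15198726222182272) = -15198726222182272/24579362271080805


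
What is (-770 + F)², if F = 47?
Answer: 522729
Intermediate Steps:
(-770 + F)² = (-770 + 47)² = (-723)² = 522729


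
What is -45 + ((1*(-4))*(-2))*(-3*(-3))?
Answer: 27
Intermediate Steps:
-45 + ((1*(-4))*(-2))*(-3*(-3)) = -45 - 4*(-2)*9 = -45 + 8*9 = -45 + 72 = 27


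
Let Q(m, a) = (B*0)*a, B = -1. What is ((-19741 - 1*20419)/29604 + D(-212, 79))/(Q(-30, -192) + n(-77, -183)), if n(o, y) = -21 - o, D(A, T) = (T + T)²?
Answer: 46187131/103614 ≈ 445.76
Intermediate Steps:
Q(m, a) = 0 (Q(m, a) = (-1*0)*a = 0*a = 0)
D(A, T) = 4*T² (D(A, T) = (2*T)² = 4*T²)
((-19741 - 1*20419)/29604 + D(-212, 79))/(Q(-30, -192) + n(-77, -183)) = ((-19741 - 1*20419)/29604 + 4*79²)/(0 + (-21 - 1*(-77))) = ((-19741 - 20419)*(1/29604) + 4*6241)/(0 + (-21 + 77)) = (-40160*1/29604 + 24964)/(0 + 56) = (-10040/7401 + 24964)/56 = (184748524/7401)*(1/56) = 46187131/103614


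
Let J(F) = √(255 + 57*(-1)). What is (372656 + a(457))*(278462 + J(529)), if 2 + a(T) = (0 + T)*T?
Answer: 161926488386 + 1744509*√22 ≈ 1.6193e+11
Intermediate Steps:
J(F) = 3*√22 (J(F) = √(255 - 57) = √198 = 3*√22)
a(T) = -2 + T² (a(T) = -2 + (0 + T)*T = -2 + T*T = -2 + T²)
(372656 + a(457))*(278462 + J(529)) = (372656 + (-2 + 457²))*(278462 + 3*√22) = (372656 + (-2 + 208849))*(278462 + 3*√22) = (372656 + 208847)*(278462 + 3*√22) = 581503*(278462 + 3*√22) = 161926488386 + 1744509*√22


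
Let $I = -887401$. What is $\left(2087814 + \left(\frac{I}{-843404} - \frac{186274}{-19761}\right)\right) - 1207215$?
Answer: $\frac{14676683548247813}{16666506444} \approx 8.8061 \cdot 10^{5}$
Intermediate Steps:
$\left(2087814 + \left(\frac{I}{-843404} - \frac{186274}{-19761}\right)\right) - 1207215 = \left(2087814 - \left(- \frac{887401}{843404} - \frac{186274}{19761}\right)\right) - 1207215 = \left(2087814 - - \frac{174640167857}{16666506444}\right) - 1207215 = \left(2087814 + \left(\frac{887401}{843404} + \frac{186274}{19761}\right)\right) - 1207215 = \left(2087814 + \frac{174640167857}{16666506444}\right) - 1207215 = \frac{34796740125041273}{16666506444} - 1207215 = \frac{14676683548247813}{16666506444}$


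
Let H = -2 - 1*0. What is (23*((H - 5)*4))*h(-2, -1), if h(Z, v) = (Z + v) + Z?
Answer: 3220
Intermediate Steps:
h(Z, v) = v + 2*Z
H = -2 (H = -2 + 0 = -2)
(23*((H - 5)*4))*h(-2, -1) = (23*((-2 - 5)*4))*(-1 + 2*(-2)) = (23*(-7*4))*(-1 - 4) = (23*(-28))*(-5) = -644*(-5) = 3220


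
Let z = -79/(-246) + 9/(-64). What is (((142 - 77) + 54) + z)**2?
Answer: 880198599721/61968384 ≈ 14204.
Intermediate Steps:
z = 1421/7872 (z = -79*(-1/246) + 9*(-1/64) = 79/246 - 9/64 = 1421/7872 ≈ 0.18051)
(((142 - 77) + 54) + z)**2 = (((142 - 77) + 54) + 1421/7872)**2 = ((65 + 54) + 1421/7872)**2 = (119 + 1421/7872)**2 = (938189/7872)**2 = 880198599721/61968384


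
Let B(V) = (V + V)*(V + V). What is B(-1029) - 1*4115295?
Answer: 120069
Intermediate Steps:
B(V) = 4*V² (B(V) = (2*V)*(2*V) = 4*V²)
B(-1029) - 1*4115295 = 4*(-1029)² - 1*4115295 = 4*1058841 - 4115295 = 4235364 - 4115295 = 120069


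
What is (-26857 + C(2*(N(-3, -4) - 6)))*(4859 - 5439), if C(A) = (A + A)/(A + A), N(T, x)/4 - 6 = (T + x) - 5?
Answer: 15576480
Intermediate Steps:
N(T, x) = 4 + 4*T + 4*x (N(T, x) = 24 + 4*((T + x) - 5) = 24 + 4*(-5 + T + x) = 24 + (-20 + 4*T + 4*x) = 4 + 4*T + 4*x)
C(A) = 1 (C(A) = (2*A)/((2*A)) = (2*A)*(1/(2*A)) = 1)
(-26857 + C(2*(N(-3, -4) - 6)))*(4859 - 5439) = (-26857 + 1)*(4859 - 5439) = -26856*(-580) = 15576480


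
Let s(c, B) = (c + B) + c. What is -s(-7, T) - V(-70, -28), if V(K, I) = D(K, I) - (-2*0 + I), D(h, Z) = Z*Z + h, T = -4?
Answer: -724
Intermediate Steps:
s(c, B) = B + 2*c (s(c, B) = (B + c) + c = B + 2*c)
D(h, Z) = h + Z**2 (D(h, Z) = Z**2 + h = h + Z**2)
V(K, I) = K + I**2 - I (V(K, I) = (K + I**2) - (-2*0 + I) = (K + I**2) - (0 + I) = (K + I**2) - I = K + I**2 - I)
-s(-7, T) - V(-70, -28) = -(-4 + 2*(-7)) - (-70 + (-28)**2 - 1*(-28)) = -(-4 - 14) - (-70 + 784 + 28) = -1*(-18) - 1*742 = 18 - 742 = -724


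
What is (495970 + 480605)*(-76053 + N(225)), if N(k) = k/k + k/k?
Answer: -74269505325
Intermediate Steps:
N(k) = 2 (N(k) = 1 + 1 = 2)
(495970 + 480605)*(-76053 + N(225)) = (495970 + 480605)*(-76053 + 2) = 976575*(-76051) = -74269505325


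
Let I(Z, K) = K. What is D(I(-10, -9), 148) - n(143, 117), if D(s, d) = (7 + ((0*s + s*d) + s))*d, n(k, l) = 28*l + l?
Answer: -200825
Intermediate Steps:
n(k, l) = 29*l
D(s, d) = d*(7 + s + d*s) (D(s, d) = (7 + ((0 + d*s) + s))*d = (7 + (d*s + s))*d = (7 + (s + d*s))*d = (7 + s + d*s)*d = d*(7 + s + d*s))
D(I(-10, -9), 148) - n(143, 117) = 148*(7 - 9 + 148*(-9)) - 29*117 = 148*(7 - 9 - 1332) - 1*3393 = 148*(-1334) - 3393 = -197432 - 3393 = -200825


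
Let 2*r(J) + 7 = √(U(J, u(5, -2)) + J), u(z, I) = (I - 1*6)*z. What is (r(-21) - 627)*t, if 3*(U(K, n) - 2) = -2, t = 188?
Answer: -118534 + 94*I*√177/3 ≈ -1.1853e+5 + 416.86*I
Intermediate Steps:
u(z, I) = z*(-6 + I) (u(z, I) = (I - 6)*z = (-6 + I)*z = z*(-6 + I))
U(K, n) = 4/3 (U(K, n) = 2 + (⅓)*(-2) = 2 - ⅔ = 4/3)
r(J) = -7/2 + √(4/3 + J)/2
(r(-21) - 627)*t = ((-7/2 + √(12 + 9*(-21))/6) - 627)*188 = ((-7/2 + √(12 - 189)/6) - 627)*188 = ((-7/2 + √(-177)/6) - 627)*188 = ((-7/2 + (I*√177)/6) - 627)*188 = ((-7/2 + I*√177/6) - 627)*188 = (-1261/2 + I*√177/6)*188 = -118534 + 94*I*√177/3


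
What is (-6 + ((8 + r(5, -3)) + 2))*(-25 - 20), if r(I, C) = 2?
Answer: -270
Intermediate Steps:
(-6 + ((8 + r(5, -3)) + 2))*(-25 - 20) = (-6 + ((8 + 2) + 2))*(-25 - 20) = (-6 + (10 + 2))*(-45) = (-6 + 12)*(-45) = 6*(-45) = -270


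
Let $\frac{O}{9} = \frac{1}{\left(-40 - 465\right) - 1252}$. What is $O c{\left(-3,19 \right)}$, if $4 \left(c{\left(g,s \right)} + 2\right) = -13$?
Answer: $\frac{27}{1004} \approx 0.026892$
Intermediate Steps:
$c{\left(g,s \right)} = - \frac{21}{4}$ ($c{\left(g,s \right)} = -2 + \frac{1}{4} \left(-13\right) = -2 - \frac{13}{4} = - \frac{21}{4}$)
$O = - \frac{9}{1757}$ ($O = \frac{9}{\left(-40 - 465\right) - 1252} = \frac{9}{-505 - 1252} = \frac{9}{-1757} = 9 \left(- \frac{1}{1757}\right) = - \frac{9}{1757} \approx -0.0051224$)
$O c{\left(-3,19 \right)} = \left(- \frac{9}{1757}\right) \left(- \frac{21}{4}\right) = \frac{27}{1004}$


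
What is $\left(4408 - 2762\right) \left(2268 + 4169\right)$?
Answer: $10595302$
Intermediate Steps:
$\left(4408 - 2762\right) \left(2268 + 4169\right) = 1646 \cdot 6437 = 10595302$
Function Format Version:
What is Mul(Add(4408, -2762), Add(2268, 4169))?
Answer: 10595302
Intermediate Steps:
Mul(Add(4408, -2762), Add(2268, 4169)) = Mul(1646, 6437) = 10595302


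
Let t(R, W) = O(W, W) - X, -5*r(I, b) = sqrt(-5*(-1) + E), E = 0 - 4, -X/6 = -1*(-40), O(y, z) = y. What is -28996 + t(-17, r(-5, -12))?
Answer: -143781/5 ≈ -28756.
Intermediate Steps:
X = -240 (X = -(-6)*(-40) = -6*40 = -240)
E = -4
r(I, b) = -1/5 (r(I, b) = -sqrt(-5*(-1) - 4)/5 = -sqrt(5 - 4)/5 = -sqrt(1)/5 = -1/5*1 = -1/5)
t(R, W) = 240 + W (t(R, W) = W - 1*(-240) = W + 240 = 240 + W)
-28996 + t(-17, r(-5, -12)) = -28996 + (240 - 1/5) = -28996 + 1199/5 = -143781/5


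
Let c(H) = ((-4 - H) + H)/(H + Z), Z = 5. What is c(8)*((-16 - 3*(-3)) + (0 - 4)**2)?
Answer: -36/13 ≈ -2.7692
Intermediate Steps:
c(H) = -4/(5 + H) (c(H) = ((-4 - H) + H)/(H + 5) = -4/(5 + H))
c(8)*((-16 - 3*(-3)) + (0 - 4)**2) = (-4/(5 + 8))*((-16 - 3*(-3)) + (0 - 4)**2) = (-4/13)*((-16 + 9) + (-4)**2) = (-4*1/13)*(-7 + 16) = -4/13*9 = -36/13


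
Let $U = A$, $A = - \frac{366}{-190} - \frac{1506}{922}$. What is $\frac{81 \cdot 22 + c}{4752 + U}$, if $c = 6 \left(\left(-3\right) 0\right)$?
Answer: $\frac{13007115}{34687778} \approx 0.37498$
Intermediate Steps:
$A = \frac{12828}{43795}$ ($A = \left(-366\right) \left(- \frac{1}{190}\right) - \frac{753}{461} = \frac{183}{95} - \frac{753}{461} = \frac{12828}{43795} \approx 0.29291$)
$U = \frac{12828}{43795} \approx 0.29291$
$c = 0$ ($c = 6 \cdot 0 = 0$)
$\frac{81 \cdot 22 + c}{4752 + U} = \frac{81 \cdot 22 + 0}{4752 + \frac{12828}{43795}} = \frac{1782 + 0}{\frac{208126668}{43795}} = 1782 \cdot \frac{43795}{208126668} = \frac{13007115}{34687778}$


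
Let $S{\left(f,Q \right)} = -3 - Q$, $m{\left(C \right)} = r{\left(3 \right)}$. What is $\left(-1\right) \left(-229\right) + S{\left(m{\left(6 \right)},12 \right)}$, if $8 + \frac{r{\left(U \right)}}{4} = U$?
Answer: $214$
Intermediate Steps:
$r{\left(U \right)} = -32 + 4 U$
$m{\left(C \right)} = -20$ ($m{\left(C \right)} = -32 + 4 \cdot 3 = -32 + 12 = -20$)
$\left(-1\right) \left(-229\right) + S{\left(m{\left(6 \right)},12 \right)} = \left(-1\right) \left(-229\right) - 15 = 229 - 15 = 214$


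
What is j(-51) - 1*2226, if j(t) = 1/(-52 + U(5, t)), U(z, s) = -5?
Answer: -126883/57 ≈ -2226.0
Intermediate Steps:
j(t) = -1/57 (j(t) = 1/(-52 - 5) = 1/(-57) = -1/57)
j(-51) - 1*2226 = -1/57 - 1*2226 = -1/57 - 2226 = -126883/57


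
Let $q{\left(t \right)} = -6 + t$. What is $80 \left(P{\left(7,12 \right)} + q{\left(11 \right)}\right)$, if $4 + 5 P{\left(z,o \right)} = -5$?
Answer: $256$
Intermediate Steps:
$P{\left(z,o \right)} = - \frac{9}{5}$ ($P{\left(z,o \right)} = - \frac{4}{5} + \frac{1}{5} \left(-5\right) = - \frac{4}{5} - 1 = - \frac{9}{5}$)
$80 \left(P{\left(7,12 \right)} + q{\left(11 \right)}\right) = 80 \left(- \frac{9}{5} + \left(-6 + 11\right)\right) = 80 \left(- \frac{9}{5} + 5\right) = 80 \cdot \frac{16}{5} = 256$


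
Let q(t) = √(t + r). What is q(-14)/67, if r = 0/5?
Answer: I*√14/67 ≈ 0.055846*I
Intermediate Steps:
r = 0 (r = 0*(⅕) = 0)
q(t) = √t (q(t) = √(t + 0) = √t)
q(-14)/67 = √(-14)/67 = (I*√14)*(1/67) = I*√14/67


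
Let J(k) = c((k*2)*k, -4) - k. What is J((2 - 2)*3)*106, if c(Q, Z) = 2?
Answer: 212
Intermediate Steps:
J(k) = 2 - k
J((2 - 2)*3)*106 = (2 - (2 - 2)*3)*106 = (2 - 0*3)*106 = (2 - 1*0)*106 = (2 + 0)*106 = 2*106 = 212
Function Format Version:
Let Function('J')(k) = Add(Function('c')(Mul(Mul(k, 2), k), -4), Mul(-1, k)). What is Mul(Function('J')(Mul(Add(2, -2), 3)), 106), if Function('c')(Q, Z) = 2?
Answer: 212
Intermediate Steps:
Function('J')(k) = Add(2, Mul(-1, k))
Mul(Function('J')(Mul(Add(2, -2), 3)), 106) = Mul(Add(2, Mul(-1, Mul(Add(2, -2), 3))), 106) = Mul(Add(2, Mul(-1, Mul(0, 3))), 106) = Mul(Add(2, Mul(-1, 0)), 106) = Mul(Add(2, 0), 106) = Mul(2, 106) = 212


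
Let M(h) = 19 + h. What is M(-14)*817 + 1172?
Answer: 5257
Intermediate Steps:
M(-14)*817 + 1172 = (19 - 14)*817 + 1172 = 5*817 + 1172 = 4085 + 1172 = 5257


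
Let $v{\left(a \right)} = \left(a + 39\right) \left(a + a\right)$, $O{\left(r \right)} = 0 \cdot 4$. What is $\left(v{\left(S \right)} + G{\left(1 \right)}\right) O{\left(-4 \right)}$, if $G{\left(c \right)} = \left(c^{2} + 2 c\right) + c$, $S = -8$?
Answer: $0$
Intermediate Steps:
$O{\left(r \right)} = 0$
$G{\left(c \right)} = c^{2} + 3 c$
$v{\left(a \right)} = 2 a \left(39 + a\right)$ ($v{\left(a \right)} = \left(39 + a\right) 2 a = 2 a \left(39 + a\right)$)
$\left(v{\left(S \right)} + G{\left(1 \right)}\right) O{\left(-4 \right)} = \left(2 \left(-8\right) \left(39 - 8\right) + 1 \left(3 + 1\right)\right) 0 = \left(2 \left(-8\right) 31 + 1 \cdot 4\right) 0 = \left(-496 + 4\right) 0 = \left(-492\right) 0 = 0$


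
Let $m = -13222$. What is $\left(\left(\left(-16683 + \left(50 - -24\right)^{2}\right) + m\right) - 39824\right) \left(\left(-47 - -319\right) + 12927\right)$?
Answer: $-848075347$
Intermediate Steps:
$\left(\left(\left(-16683 + \left(50 - -24\right)^{2}\right) + m\right) - 39824\right) \left(\left(-47 - -319\right) + 12927\right) = \left(\left(\left(-16683 + \left(50 - -24\right)^{2}\right) - 13222\right) - 39824\right) \left(\left(-47 - -319\right) + 12927\right) = \left(\left(\left(-16683 + \left(50 + 24\right)^{2}\right) - 13222\right) - 39824\right) \left(\left(-47 + 319\right) + 12927\right) = \left(\left(\left(-16683 + 74^{2}\right) - 13222\right) - 39824\right) \left(272 + 12927\right) = \left(\left(\left(-16683 + 5476\right) - 13222\right) - 39824\right) 13199 = \left(\left(-11207 - 13222\right) - 39824\right) 13199 = \left(-24429 - 39824\right) 13199 = \left(-64253\right) 13199 = -848075347$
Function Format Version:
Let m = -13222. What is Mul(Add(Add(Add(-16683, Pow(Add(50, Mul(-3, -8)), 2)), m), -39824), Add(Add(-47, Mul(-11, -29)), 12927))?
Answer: -848075347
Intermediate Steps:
Mul(Add(Add(Add(-16683, Pow(Add(50, Mul(-3, -8)), 2)), m), -39824), Add(Add(-47, Mul(-11, -29)), 12927)) = Mul(Add(Add(Add(-16683, Pow(Add(50, Mul(-3, -8)), 2)), -13222), -39824), Add(Add(-47, Mul(-11, -29)), 12927)) = Mul(Add(Add(Add(-16683, Pow(Add(50, 24), 2)), -13222), -39824), Add(Add(-47, 319), 12927)) = Mul(Add(Add(Add(-16683, Pow(74, 2)), -13222), -39824), Add(272, 12927)) = Mul(Add(Add(Add(-16683, 5476), -13222), -39824), 13199) = Mul(Add(Add(-11207, -13222), -39824), 13199) = Mul(Add(-24429, -39824), 13199) = Mul(-64253, 13199) = -848075347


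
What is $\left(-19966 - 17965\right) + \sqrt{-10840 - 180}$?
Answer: $-37931 + 2 i \sqrt{2755} \approx -37931.0 + 104.98 i$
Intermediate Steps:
$\left(-19966 - 17965\right) + \sqrt{-10840 - 180} = -37931 + \sqrt{-11020} = -37931 + 2 i \sqrt{2755}$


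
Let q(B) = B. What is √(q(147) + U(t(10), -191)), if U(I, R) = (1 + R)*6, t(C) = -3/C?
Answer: I*√993 ≈ 31.512*I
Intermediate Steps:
U(I, R) = 6 + 6*R
√(q(147) + U(t(10), -191)) = √(147 + (6 + 6*(-191))) = √(147 + (6 - 1146)) = √(147 - 1140) = √(-993) = I*√993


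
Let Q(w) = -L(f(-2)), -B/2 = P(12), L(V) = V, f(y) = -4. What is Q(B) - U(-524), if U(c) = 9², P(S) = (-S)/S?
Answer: -77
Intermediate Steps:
P(S) = -1
U(c) = 81
B = 2 (B = -2*(-1) = 2)
Q(w) = 4 (Q(w) = -1*(-4) = 4)
Q(B) - U(-524) = 4 - 1*81 = 4 - 81 = -77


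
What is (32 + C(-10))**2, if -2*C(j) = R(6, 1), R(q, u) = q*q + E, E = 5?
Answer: 529/4 ≈ 132.25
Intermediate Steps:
R(q, u) = 5 + q**2 (R(q, u) = q*q + 5 = q**2 + 5 = 5 + q**2)
C(j) = -41/2 (C(j) = -(5 + 6**2)/2 = -(5 + 36)/2 = -1/2*41 = -41/2)
(32 + C(-10))**2 = (32 - 41/2)**2 = (23/2)**2 = 529/4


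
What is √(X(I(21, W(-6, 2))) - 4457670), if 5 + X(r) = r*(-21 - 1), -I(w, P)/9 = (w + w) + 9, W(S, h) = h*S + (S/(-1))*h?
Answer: I*√4447577 ≈ 2108.9*I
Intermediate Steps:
W(S, h) = 0 (W(S, h) = S*h + (S*(-1))*h = S*h + (-S)*h = S*h - S*h = 0)
I(w, P) = -81 - 18*w (I(w, P) = -9*((w + w) + 9) = -9*(2*w + 9) = -9*(9 + 2*w) = -81 - 18*w)
X(r) = -5 - 22*r (X(r) = -5 + r*(-21 - 1) = -5 + r*(-22) = -5 - 22*r)
√(X(I(21, W(-6, 2))) - 4457670) = √((-5 - 22*(-81 - 18*21)) - 4457670) = √((-5 - 22*(-81 - 378)) - 4457670) = √((-5 - 22*(-459)) - 4457670) = √((-5 + 10098) - 4457670) = √(10093 - 4457670) = √(-4447577) = I*√4447577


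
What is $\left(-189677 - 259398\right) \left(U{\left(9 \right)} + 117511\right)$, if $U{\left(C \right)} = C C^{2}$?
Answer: $-53098628000$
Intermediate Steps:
$U{\left(C \right)} = C^{3}$
$\left(-189677 - 259398\right) \left(U{\left(9 \right)} + 117511\right) = \left(-189677 - 259398\right) \left(9^{3} + 117511\right) = - 449075 \left(729 + 117511\right) = \left(-449075\right) 118240 = -53098628000$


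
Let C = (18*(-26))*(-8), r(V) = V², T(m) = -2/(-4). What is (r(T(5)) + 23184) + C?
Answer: 107713/4 ≈ 26928.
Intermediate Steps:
T(m) = ½ (T(m) = -2*(-¼) = ½)
C = 3744 (C = -468*(-8) = 3744)
(r(T(5)) + 23184) + C = ((½)² + 23184) + 3744 = (¼ + 23184) + 3744 = 92737/4 + 3744 = 107713/4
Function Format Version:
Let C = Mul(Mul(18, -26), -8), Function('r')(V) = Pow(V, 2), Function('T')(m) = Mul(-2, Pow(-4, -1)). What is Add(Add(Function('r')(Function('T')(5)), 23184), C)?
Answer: Rational(107713, 4) ≈ 26928.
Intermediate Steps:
Function('T')(m) = Rational(1, 2) (Function('T')(m) = Mul(-2, Rational(-1, 4)) = Rational(1, 2))
C = 3744 (C = Mul(-468, -8) = 3744)
Add(Add(Function('r')(Function('T')(5)), 23184), C) = Add(Add(Pow(Rational(1, 2), 2), 23184), 3744) = Add(Add(Rational(1, 4), 23184), 3744) = Add(Rational(92737, 4), 3744) = Rational(107713, 4)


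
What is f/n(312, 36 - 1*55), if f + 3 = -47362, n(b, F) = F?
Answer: 47365/19 ≈ 2492.9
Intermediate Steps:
f = -47365 (f = -3 - 47362 = -47365)
f/n(312, 36 - 1*55) = -47365/(36 - 1*55) = -47365/(36 - 55) = -47365/(-19) = -47365*(-1/19) = 47365/19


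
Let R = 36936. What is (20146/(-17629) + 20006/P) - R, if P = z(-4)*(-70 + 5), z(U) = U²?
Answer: -338782085687/9167080 ≈ -36956.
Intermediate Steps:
P = -1040 (P = (-4)²*(-70 + 5) = 16*(-65) = -1040)
(20146/(-17629) + 20006/P) - R = (20146/(-17629) + 20006/(-1040)) - 1*36936 = (20146*(-1/17629) + 20006*(-1/1040)) - 36936 = (-20146/17629 - 10003/520) - 36936 = -186818807/9167080 - 36936 = -338782085687/9167080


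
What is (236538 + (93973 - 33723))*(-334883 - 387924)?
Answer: -214520443916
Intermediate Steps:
(236538 + (93973 - 33723))*(-334883 - 387924) = (236538 + 60250)*(-722807) = 296788*(-722807) = -214520443916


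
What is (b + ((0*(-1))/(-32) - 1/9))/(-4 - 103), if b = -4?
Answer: 37/963 ≈ 0.038422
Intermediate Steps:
(b + ((0*(-1))/(-32) - 1/9))/(-4 - 103) = (-4 + ((0*(-1))/(-32) - 1/9))/(-4 - 103) = (-4 + (0*(-1/32) - 1*⅑))/(-107) = (-4 + (0 - ⅑))*(-1/107) = (-4 - ⅑)*(-1/107) = -37/9*(-1/107) = 37/963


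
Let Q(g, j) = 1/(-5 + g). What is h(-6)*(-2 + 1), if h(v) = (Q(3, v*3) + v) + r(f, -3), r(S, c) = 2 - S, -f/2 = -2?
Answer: 17/2 ≈ 8.5000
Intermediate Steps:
f = 4 (f = -2*(-2) = 4)
h(v) = -5/2 + v (h(v) = (1/(-5 + 3) + v) + (2 - 1*4) = (1/(-2) + v) + (2 - 4) = (-1/2 + v) - 2 = -5/2 + v)
h(-6)*(-2 + 1) = (-5/2 - 6)*(-2 + 1) = -17/2*(-1) = 17/2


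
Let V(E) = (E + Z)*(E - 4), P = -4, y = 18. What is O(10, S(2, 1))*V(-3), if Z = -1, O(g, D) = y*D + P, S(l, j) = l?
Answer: 896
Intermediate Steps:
O(g, D) = -4 + 18*D (O(g, D) = 18*D - 4 = -4 + 18*D)
V(E) = (-1 + E)*(-4 + E) (V(E) = (E - 1)*(E - 4) = (-1 + E)*(-4 + E))
O(10, S(2, 1))*V(-3) = (-4 + 18*2)*(4 + (-3)² - 5*(-3)) = (-4 + 36)*(4 + 9 + 15) = 32*28 = 896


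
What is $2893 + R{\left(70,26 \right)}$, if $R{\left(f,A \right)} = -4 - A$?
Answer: $2863$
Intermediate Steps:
$2893 + R{\left(70,26 \right)} = 2893 - 30 = 2863$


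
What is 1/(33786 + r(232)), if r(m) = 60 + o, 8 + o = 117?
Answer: 1/33955 ≈ 2.9451e-5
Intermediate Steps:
o = 109 (o = -8 + 117 = 109)
r(m) = 169 (r(m) = 60 + 109 = 169)
1/(33786 + r(232)) = 1/(33786 + 169) = 1/33955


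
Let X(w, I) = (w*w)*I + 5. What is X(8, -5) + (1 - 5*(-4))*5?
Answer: -210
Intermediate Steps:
X(w, I) = 5 + I*w**2 (X(w, I) = w**2*I + 5 = I*w**2 + 5 = 5 + I*w**2)
X(8, -5) + (1 - 5*(-4))*5 = (5 - 5*8**2) + (1 - 5*(-4))*5 = (5 - 5*64) + (1 + 20)*5 = (5 - 320) + 21*5 = -315 + 105 = -210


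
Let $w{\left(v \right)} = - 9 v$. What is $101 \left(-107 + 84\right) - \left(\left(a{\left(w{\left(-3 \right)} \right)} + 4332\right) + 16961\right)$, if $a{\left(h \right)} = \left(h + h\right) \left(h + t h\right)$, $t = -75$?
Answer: $84276$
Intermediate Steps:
$a{\left(h \right)} = - 148 h^{2}$ ($a{\left(h \right)} = \left(h + h\right) \left(h - 75 h\right) = 2 h \left(- 74 h\right) = - 148 h^{2}$)
$101 \left(-107 + 84\right) - \left(\left(a{\left(w{\left(-3 \right)} \right)} + 4332\right) + 16961\right) = 101 \left(-107 + 84\right) - \left(\left(- 148 \left(\left(-9\right) \left(-3\right)\right)^{2} + 4332\right) + 16961\right) = 101 \left(-23\right) - \left(\left(- 148 \cdot 27^{2} + 4332\right) + 16961\right) = -2323 - \left(\left(\left(-148\right) 729 + 4332\right) + 16961\right) = -2323 - \left(\left(-107892 + 4332\right) + 16961\right) = -2323 - \left(-103560 + 16961\right) = -2323 - -86599 = -2323 + 86599 = 84276$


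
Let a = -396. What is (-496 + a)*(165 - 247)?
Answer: 73144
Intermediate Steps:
(-496 + a)*(165 - 247) = (-496 - 396)*(165 - 247) = -892*(-82) = 73144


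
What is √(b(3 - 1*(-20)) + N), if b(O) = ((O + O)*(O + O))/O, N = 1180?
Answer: 2*√318 ≈ 35.665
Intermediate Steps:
b(O) = 4*O (b(O) = ((2*O)*(2*O))/O = (4*O²)/O = 4*O)
√(b(3 - 1*(-20)) + N) = √(4*(3 - 1*(-20)) + 1180) = √(4*(3 + 20) + 1180) = √(4*23 + 1180) = √(92 + 1180) = √1272 = 2*√318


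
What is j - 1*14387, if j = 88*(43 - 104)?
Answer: -19755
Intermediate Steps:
j = -5368 (j = 88*(-61) = -5368)
j - 1*14387 = -5368 - 1*14387 = -5368 - 14387 = -19755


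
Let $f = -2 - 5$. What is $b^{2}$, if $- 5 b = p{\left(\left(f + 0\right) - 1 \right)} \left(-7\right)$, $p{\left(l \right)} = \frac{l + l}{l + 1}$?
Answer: $\frac{256}{25} \approx 10.24$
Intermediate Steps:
$f = -7$
$p{\left(l \right)} = \frac{2 l}{1 + l}$
$b = \frac{16}{5}$ ($b = - \frac{\frac{2 \left(\left(-7 + 0\right) - 1\right)}{1 + \left(\left(-7 + 0\right) - 1\right)} \left(-7\right)}{5} = - \frac{\frac{2 \left(-7 - 1\right)}{1 - 8} \left(-7\right)}{5} = - \frac{2 \left(-8\right) \frac{1}{1 - 8} \left(-7\right)}{5} = - \frac{2 \left(-8\right) \frac{1}{-7} \left(-7\right)}{5} = - \frac{2 \left(-8\right) \left(- \frac{1}{7}\right) \left(-7\right)}{5} = - \frac{\frac{16}{7} \left(-7\right)}{5} = \left(- \frac{1}{5}\right) \left(-16\right) = \frac{16}{5} \approx 3.2$)
$b^{2} = \left(\frac{16}{5}\right)^{2} = \frac{256}{25}$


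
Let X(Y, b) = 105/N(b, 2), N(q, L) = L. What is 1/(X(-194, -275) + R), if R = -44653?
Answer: -2/89201 ≈ -2.2421e-5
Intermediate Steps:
X(Y, b) = 105/2
1/(X(-194, -275) + R) = 1/(105/2 - 44653) = 1/(-89201/2) = -2/89201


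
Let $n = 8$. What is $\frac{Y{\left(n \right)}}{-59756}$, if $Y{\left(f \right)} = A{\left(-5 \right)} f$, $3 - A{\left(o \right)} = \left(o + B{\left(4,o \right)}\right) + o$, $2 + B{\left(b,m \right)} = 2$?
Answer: $- \frac{26}{14939} \approx -0.0017404$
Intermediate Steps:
$B{\left(b,m \right)} = 0$ ($B{\left(b,m \right)} = -2 + 2 = 0$)
$A{\left(o \right)} = 3 - 2 o$ ($A{\left(o \right)} = 3 - \left(\left(o + 0\right) + o\right) = 3 - \left(o + o\right) = 3 - 2 o$)
$Y{\left(f \right)} = 13 f$ ($Y{\left(f \right)} = \left(3 - -10\right) f = \left(3 + 10\right) f = 13 f$)
$\frac{Y{\left(n \right)}}{-59756} = \frac{13 \cdot 8}{-59756} = 104 \left(- \frac{1}{59756}\right) = - \frac{26}{14939}$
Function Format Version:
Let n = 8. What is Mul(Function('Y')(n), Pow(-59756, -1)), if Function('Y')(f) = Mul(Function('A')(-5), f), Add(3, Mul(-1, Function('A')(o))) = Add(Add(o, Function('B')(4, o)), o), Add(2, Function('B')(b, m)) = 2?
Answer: Rational(-26, 14939) ≈ -0.0017404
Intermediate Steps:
Function('B')(b, m) = 0 (Function('B')(b, m) = Add(-2, 2) = 0)
Function('A')(o) = Add(3, Mul(-2, o)) (Function('A')(o) = Add(3, Mul(-1, Add(Add(o, 0), o))) = Add(3, Mul(-1, Add(o, o))) = Add(3, Mul(-1, Mul(2, o))) = Add(3, Mul(-2, o)))
Function('Y')(f) = Mul(13, f) (Function('Y')(f) = Mul(Add(3, Mul(-2, -5)), f) = Mul(Add(3, 10), f) = Mul(13, f))
Mul(Function('Y')(n), Pow(-59756, -1)) = Mul(Mul(13, 8), Pow(-59756, -1)) = Mul(104, Rational(-1, 59756)) = Rational(-26, 14939)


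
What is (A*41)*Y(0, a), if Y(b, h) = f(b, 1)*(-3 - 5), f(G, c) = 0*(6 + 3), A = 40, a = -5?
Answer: 0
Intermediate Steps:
f(G, c) = 0 (f(G, c) = 0*9 = 0)
Y(b, h) = 0 (Y(b, h) = 0*(-3 - 5) = 0*(-8) = 0)
(A*41)*Y(0, a) = (40*41)*0 = 1640*0 = 0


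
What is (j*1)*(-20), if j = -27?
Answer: 540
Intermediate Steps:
(j*1)*(-20) = -27*1*(-20) = -27*(-20) = 540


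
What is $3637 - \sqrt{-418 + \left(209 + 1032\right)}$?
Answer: $3637 - \sqrt{823} \approx 3608.3$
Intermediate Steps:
$3637 - \sqrt{-418 + \left(209 + 1032\right)} = 3637 - \sqrt{-418 + 1241} = 3637 - \sqrt{823}$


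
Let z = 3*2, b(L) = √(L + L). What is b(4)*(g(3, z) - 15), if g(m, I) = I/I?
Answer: -28*√2 ≈ -39.598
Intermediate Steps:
b(L) = √2*√L (b(L) = √(2*L) = √2*√L)
z = 6
g(m, I) = 1
b(4)*(g(3, z) - 15) = (√2*√4)*(1 - 15) = (√2*2)*(-14) = (2*√2)*(-14) = -28*√2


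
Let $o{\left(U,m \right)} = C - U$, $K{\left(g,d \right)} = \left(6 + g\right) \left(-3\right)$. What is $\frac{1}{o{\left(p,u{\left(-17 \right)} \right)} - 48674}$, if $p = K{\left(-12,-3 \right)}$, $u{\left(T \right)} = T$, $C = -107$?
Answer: $- \frac{1}{48799} \approx -2.0492 \cdot 10^{-5}$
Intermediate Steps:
$K{\left(g,d \right)} = -18 - 3 g$
$p = 18$ ($p = -18 - -36 = -18 + 36 = 18$)
$o{\left(U,m \right)} = -107 - U$
$\frac{1}{o{\left(p,u{\left(-17 \right)} \right)} - 48674} = \frac{1}{\left(-107 - 18\right) - 48674} = \frac{1}{-125 - 48674} = \frac{1}{-48799} = - \frac{1}{48799}$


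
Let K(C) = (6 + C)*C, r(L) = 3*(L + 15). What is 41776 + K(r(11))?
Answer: 48328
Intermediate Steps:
r(L) = 45 + 3*L (r(L) = 3*(15 + L) = 45 + 3*L)
K(C) = C*(6 + C)
41776 + K(r(11)) = 41776 + (45 + 3*11)*(6 + (45 + 3*11)) = 41776 + (45 + 33)*(6 + (45 + 33)) = 41776 + 78*(6 + 78) = 41776 + 78*84 = 41776 + 6552 = 48328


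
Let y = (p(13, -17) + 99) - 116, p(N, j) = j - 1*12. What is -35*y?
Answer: 1610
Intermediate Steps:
p(N, j) = -12 + j (p(N, j) = j - 12 = -12 + j)
y = -46 (y = ((-12 - 17) + 99) - 116 = (-29 + 99) - 116 = 70 - 116 = -46)
-35*y = -35*(-46) = 1610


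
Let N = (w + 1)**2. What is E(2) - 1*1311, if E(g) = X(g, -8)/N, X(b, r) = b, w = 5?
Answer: -23597/18 ≈ -1310.9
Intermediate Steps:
N = 36 (N = (5 + 1)**2 = 6**2 = 36)
E(g) = g/36
E(2) - 1*1311 = (1/36)*2 - 1*1311 = 1/18 - 1311 = -23597/18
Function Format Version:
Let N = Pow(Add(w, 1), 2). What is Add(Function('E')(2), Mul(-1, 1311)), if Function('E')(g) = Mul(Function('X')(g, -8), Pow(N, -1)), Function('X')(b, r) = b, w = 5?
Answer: Rational(-23597, 18) ≈ -1310.9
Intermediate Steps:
N = 36 (N = Pow(Add(5, 1), 2) = Pow(6, 2) = 36)
Function('E')(g) = Mul(Rational(1, 36), g) (Function('E')(g) = Mul(g, Pow(36, -1)) = Mul(g, Rational(1, 36)) = Mul(Rational(1, 36), g))
Add(Function('E')(2), Mul(-1, 1311)) = Add(Mul(Rational(1, 36), 2), Mul(-1, 1311)) = Add(Rational(1, 18), -1311) = Rational(-23597, 18)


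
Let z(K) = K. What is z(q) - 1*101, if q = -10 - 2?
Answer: -113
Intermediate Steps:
q = -12
z(q) - 1*101 = -12 - 1*101 = -12 - 101 = -113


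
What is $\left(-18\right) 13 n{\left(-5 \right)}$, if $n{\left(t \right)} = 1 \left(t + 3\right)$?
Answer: $468$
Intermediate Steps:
$n{\left(t \right)} = 3 + t$ ($n{\left(t \right)} = 1 \left(3 + t\right) = 3 + t$)
$\left(-18\right) 13 n{\left(-5 \right)} = \left(-18\right) 13 \left(3 - 5\right) = \left(-234\right) \left(-2\right) = 468$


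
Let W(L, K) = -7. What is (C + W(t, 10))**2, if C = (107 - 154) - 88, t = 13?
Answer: 20164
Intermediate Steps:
C = -135 (C = -47 - 88 = -135)
(C + W(t, 10))**2 = (-135 - 7)**2 = (-142)**2 = 20164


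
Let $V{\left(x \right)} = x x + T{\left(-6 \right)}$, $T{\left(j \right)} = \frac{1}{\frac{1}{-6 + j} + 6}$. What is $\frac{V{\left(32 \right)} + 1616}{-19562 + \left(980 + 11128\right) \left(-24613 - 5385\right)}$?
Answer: $- \frac{93726}{12894854783} \approx -7.2685 \cdot 10^{-6}$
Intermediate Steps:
$T{\left(j \right)} = \frac{1}{6 + \frac{1}{-6 + j}}$
$V{\left(x \right)} = \frac{12}{71} + x^{2}$ ($V{\left(x \right)} = x x + \frac{-6 - 6}{-35 + 6 \left(-6\right)} = x^{2} + \frac{1}{-35 - 36} \left(-12\right) = x^{2} + \frac{1}{-71} \left(-12\right) = x^{2} - - \frac{12}{71} = x^{2} + \frac{12}{71} = \frac{12}{71} + x^{2}$)
$\frac{V{\left(32 \right)} + 1616}{-19562 + \left(980 + 11128\right) \left(-24613 - 5385\right)} = \frac{\left(\frac{12}{71} + 32^{2}\right) + 1616}{-19562 + \left(980 + 11128\right) \left(-24613 - 5385\right)} = \frac{\left(\frac{12}{71} + 1024\right) + 1616}{-19562 + 12108 \left(-29998\right)} = \frac{\frac{72716}{71} + 1616}{-19562 - 363215784} = \frac{187452}{71 \left(-363235346\right)} = \frac{187452}{71} \left(- \frac{1}{363235346}\right) = - \frac{93726}{12894854783}$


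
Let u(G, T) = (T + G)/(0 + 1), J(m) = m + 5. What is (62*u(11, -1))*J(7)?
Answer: 7440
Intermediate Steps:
J(m) = 5 + m
u(G, T) = G + T (u(G, T) = (G + T)/1 = (G + T)*1 = G + T)
(62*u(11, -1))*J(7) = (62*(11 - 1))*(5 + 7) = (62*10)*12 = 620*12 = 7440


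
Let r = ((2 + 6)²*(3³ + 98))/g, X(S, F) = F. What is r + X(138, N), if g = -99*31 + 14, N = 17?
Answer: 8787/611 ≈ 14.381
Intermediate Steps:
g = -3055 (g = -3069 + 14 = -3055)
r = -1600/611 (r = ((2 + 6)²*(3³ + 98))/(-3055) = (8²*(27 + 98))*(-1/3055) = (64*125)*(-1/3055) = 8000*(-1/3055) = -1600/611 ≈ -2.6187)
r + X(138, N) = -1600/611 + 17 = 8787/611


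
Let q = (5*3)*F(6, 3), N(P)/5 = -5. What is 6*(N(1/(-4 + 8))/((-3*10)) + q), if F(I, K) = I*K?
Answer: 1625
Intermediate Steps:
N(P) = -25 (N(P) = 5*(-5) = -25)
q = 270 (q = (5*3)*(6*3) = 15*18 = 270)
6*(N(1/(-4 + 8))/((-3*10)) + q) = 6*(-25/((-3*10)) + 270) = 6*(-25/(-30) + 270) = 6*(-25*(-1/30) + 270) = 6*(⅚ + 270) = 6*(1625/6) = 1625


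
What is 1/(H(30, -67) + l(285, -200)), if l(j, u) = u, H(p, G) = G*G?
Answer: 1/4289 ≈ 0.00023315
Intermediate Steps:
H(p, G) = G²
1/(H(30, -67) + l(285, -200)) = 1/((-67)² - 200) = 1/(4489 - 200) = 1/4289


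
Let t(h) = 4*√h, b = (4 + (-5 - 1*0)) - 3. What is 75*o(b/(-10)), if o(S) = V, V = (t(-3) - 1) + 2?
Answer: 75 + 300*I*√3 ≈ 75.0 + 519.62*I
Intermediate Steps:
b = -4 (b = (4 + (-5 + 0)) - 3 = (4 - 5) - 3 = -1 - 3 = -4)
V = 1 + 4*I*√3 (V = (4*√(-3) - 1) + 2 = (4*(I*√3) - 1) + 2 = (4*I*√3 - 1) + 2 = (-1 + 4*I*√3) + 2 = 1 + 4*I*√3 ≈ 1.0 + 6.9282*I)
o(S) = 1 + 4*I*√3
75*o(b/(-10)) = 75*(1 + 4*I*√3) = 75 + 300*I*√3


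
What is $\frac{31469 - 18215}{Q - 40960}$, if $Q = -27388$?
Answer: $- \frac{6627}{34174} \approx -0.19392$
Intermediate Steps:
$\frac{31469 - 18215}{Q - 40960} = \frac{31469 - 18215}{-27388 - 40960} = \frac{13254}{-68348} = 13254 \left(- \frac{1}{68348}\right) = - \frac{6627}{34174}$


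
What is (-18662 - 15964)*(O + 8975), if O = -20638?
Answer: 403843038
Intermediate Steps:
(-18662 - 15964)*(O + 8975) = (-18662 - 15964)*(-20638 + 8975) = -34626*(-11663) = 403843038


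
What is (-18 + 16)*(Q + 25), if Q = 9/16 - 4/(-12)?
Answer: -1243/24 ≈ -51.792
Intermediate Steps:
Q = 43/48 (Q = 9*(1/16) - 4*(-1/12) = 9/16 + 1/3 = 43/48 ≈ 0.89583)
(-18 + 16)*(Q + 25) = (-18 + 16)*(43/48 + 25) = -2*1243/48 = -1243/24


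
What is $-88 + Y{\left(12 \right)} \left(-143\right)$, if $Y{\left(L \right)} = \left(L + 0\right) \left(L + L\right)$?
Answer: $-41272$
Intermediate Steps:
$Y{\left(L \right)} = 2 L^{2}$ ($Y{\left(L \right)} = L 2 L = 2 L^{2}$)
$-88 + Y{\left(12 \right)} \left(-143\right) = -88 + 2 \cdot 12^{2} \left(-143\right) = -88 + 2 \cdot 144 \left(-143\right) = -88 + 288 \left(-143\right) = -88 - 41184 = -41272$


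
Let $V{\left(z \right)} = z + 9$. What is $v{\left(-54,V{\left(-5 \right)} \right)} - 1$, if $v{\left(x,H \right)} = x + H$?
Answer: $-51$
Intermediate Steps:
$V{\left(z \right)} = 9 + z$
$v{\left(x,H \right)} = H + x$
$v{\left(-54,V{\left(-5 \right)} \right)} - 1 = \left(\left(9 - 5\right) - 54\right) - 1 = \left(4 - 54\right) - 1 = -50 - 1 = -51$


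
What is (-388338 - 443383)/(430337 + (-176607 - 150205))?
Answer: -831721/103525 ≈ -8.0340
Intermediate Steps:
(-388338 - 443383)/(430337 + (-176607 - 150205)) = -831721/(430337 - 326812) = -831721/103525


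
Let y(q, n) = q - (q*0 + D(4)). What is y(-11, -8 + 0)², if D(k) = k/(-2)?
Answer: 81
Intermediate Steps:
D(k) = -k/2 (D(k) = k*(-½) = -k/2)
y(q, n) = 2 + q (y(q, n) = q - (q*0 - ½*4) = q - (0 - 2) = q - 1*(-2) = q + 2 = 2 + q)
y(-11, -8 + 0)² = (2 - 11)² = (-9)² = 81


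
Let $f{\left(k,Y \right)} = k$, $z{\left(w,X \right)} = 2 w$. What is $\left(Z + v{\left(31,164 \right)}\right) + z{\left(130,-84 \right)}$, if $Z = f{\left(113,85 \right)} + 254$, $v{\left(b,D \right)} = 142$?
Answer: $769$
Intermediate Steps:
$Z = 367$ ($Z = 113 + 254 = 367$)
$\left(Z + v{\left(31,164 \right)}\right) + z{\left(130,-84 \right)} = \left(367 + 142\right) + 2 \cdot 130 = 509 + 260 = 769$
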